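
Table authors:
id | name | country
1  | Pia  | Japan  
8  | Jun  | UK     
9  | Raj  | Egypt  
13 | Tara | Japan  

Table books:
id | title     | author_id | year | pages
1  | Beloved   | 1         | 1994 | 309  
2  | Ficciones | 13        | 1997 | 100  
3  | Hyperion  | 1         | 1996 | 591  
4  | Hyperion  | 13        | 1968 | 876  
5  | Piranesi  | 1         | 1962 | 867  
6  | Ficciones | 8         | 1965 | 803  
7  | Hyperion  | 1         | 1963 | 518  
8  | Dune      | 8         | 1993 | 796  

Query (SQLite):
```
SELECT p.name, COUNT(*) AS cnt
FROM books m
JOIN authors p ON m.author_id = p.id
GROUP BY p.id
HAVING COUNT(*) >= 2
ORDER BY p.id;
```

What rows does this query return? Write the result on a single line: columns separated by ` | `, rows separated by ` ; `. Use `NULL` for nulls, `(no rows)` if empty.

Pia | 4 ; Jun | 2 ; Tara | 2

Join each books row to its authors via author_id.
Group joined rows by authors.id; compute COUNT(*) per group.
HAVING: keep groups with count ≥ 2.
  1: ids {1, 3, 5, 7} → COUNT(*)=4
  8: ids {6, 8} → COUNT(*)=2
  13: ids {2, 4} → COUNT(*)=2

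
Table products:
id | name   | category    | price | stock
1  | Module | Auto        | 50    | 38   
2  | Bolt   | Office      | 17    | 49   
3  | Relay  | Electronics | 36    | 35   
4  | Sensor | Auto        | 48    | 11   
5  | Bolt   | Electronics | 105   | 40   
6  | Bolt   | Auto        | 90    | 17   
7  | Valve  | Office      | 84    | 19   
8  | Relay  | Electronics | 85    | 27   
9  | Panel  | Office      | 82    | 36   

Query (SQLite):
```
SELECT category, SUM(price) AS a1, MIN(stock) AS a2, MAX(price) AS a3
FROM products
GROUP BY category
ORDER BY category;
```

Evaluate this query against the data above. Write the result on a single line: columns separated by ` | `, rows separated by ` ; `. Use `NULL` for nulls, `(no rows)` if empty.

Auto | 188 | 11 | 90 ; Electronics | 226 | 27 | 105 ; Office | 183 | 19 | 84

Group products by category.
Per group compute: SUM(price), MIN(stock), MAX(price).
  Auto: ids {1, 4, 6} → SUM(price)=188, MIN(stock)=11, MAX(price)=90
  Electronics: ids {3, 5, 8} → SUM(price)=226, MIN(stock)=27, MAX(price)=105
  Office: ids {2, 7, 9} → SUM(price)=183, MIN(stock)=19, MAX(price)=84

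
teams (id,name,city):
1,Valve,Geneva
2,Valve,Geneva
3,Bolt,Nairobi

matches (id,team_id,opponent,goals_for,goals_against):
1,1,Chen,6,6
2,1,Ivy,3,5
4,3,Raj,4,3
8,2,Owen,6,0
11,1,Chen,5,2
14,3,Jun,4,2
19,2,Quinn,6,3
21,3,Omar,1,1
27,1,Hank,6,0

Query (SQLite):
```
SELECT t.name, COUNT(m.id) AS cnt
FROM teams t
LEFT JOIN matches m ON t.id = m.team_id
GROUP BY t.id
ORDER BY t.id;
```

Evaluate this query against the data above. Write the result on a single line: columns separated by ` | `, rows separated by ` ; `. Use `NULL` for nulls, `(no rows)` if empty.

Valve | 4 ; Valve | 2 ; Bolt | 3

LEFT JOIN keeps every teams row; unmatched ones get NULL for matches columns.
Group by teams.id and compute COUNT(m.id). COUNT(col) of an all-NULL group is 0.
  1: ids {1, 2, 11, 27} → COUNT(m.id)=4
  2: ids {8, 19} → COUNT(m.id)=2
  3: ids {4, 14, 21} → COUNT(m.id)=3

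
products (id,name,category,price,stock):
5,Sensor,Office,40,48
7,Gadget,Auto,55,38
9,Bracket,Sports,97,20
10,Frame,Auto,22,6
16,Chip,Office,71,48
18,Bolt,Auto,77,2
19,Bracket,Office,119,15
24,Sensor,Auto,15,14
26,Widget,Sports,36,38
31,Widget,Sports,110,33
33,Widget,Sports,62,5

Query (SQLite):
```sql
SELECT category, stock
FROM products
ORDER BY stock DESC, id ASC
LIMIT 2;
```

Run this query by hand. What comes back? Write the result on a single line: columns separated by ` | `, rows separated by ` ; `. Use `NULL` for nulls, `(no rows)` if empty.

Office | 48 ; Office | 48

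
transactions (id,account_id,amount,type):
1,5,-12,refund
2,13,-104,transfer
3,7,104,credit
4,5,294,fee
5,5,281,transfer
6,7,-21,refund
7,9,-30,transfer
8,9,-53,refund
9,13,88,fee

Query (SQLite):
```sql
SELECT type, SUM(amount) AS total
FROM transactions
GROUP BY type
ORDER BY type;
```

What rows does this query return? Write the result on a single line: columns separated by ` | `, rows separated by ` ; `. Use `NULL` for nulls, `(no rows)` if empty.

credit | 104 ; fee | 382 ; refund | -86 ; transfer | 147

Partition transactions by type; compute SUM(amount) within each group.
  credit: ids {3} → SUM(amount)=104
  fee: ids {4, 9} → SUM(amount)=382
  refund: ids {1, 6, 8} → SUM(amount)=-86
  transfer: ids {2, 5, 7} → SUM(amount)=147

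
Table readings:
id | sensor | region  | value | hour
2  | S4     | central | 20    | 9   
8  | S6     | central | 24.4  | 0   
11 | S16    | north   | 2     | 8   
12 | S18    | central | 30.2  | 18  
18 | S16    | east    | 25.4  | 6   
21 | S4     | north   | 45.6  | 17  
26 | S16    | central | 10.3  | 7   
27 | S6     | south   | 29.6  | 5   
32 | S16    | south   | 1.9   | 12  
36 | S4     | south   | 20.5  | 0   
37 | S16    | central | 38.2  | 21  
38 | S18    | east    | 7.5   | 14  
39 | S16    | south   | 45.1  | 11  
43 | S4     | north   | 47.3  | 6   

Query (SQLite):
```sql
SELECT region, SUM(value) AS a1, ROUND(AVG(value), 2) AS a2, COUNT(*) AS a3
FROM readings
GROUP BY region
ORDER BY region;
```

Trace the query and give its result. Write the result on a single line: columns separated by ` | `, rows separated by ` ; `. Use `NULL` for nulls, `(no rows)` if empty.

central | 123.1 | 24.62 | 5 ; east | 32.9 | 16.45 | 2 ; north | 94.9 | 31.63 | 3 ; south | 97.1 | 24.28 | 4

Group readings by region.
Per group compute: SUM(value), ROUND(AVG(value), 2), COUNT(*).
  central: ids {2, 8, 12, 26, 37} → SUM(value)=123.1, ROUND(AVG(value), 2)=24.62, COUNT(*)=5
  east: ids {18, 38} → SUM(value)=32.9, ROUND(AVG(value), 2)=16.45, COUNT(*)=2
  north: ids {11, 21, 43} → SUM(value)=94.9, ROUND(AVG(value), 2)=31.63, COUNT(*)=3
  south: ids {27, 32, 36, 39} → SUM(value)=97.1, ROUND(AVG(value), 2)=24.28, COUNT(*)=4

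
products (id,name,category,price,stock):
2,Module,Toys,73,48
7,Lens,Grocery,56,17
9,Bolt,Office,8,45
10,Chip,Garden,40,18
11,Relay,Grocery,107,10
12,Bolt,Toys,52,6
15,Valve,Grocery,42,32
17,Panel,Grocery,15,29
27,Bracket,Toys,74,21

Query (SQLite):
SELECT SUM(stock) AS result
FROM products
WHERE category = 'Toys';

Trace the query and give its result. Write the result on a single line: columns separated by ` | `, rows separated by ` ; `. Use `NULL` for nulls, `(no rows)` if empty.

75

Rows where category='Toys' → stock values: [48, 6, 21].
SUM of non-NULL values = 75.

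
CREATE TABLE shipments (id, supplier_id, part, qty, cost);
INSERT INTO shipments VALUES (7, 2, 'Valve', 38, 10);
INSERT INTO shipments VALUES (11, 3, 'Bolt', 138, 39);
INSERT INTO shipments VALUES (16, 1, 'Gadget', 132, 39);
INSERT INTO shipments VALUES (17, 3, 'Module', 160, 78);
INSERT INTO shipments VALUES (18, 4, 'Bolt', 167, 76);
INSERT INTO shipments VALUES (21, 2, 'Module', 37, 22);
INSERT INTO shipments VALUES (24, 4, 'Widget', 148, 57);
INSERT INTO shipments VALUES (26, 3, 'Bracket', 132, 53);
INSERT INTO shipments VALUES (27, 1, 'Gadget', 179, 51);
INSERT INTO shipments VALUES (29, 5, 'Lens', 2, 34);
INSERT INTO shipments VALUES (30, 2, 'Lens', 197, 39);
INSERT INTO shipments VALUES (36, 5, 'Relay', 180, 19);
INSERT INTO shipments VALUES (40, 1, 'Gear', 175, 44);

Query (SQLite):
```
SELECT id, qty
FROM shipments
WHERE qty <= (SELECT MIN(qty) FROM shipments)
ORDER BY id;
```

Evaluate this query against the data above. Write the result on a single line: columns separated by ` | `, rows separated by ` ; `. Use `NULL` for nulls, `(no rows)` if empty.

Scalar subquery: MIN(qty) over all shipments rows = 2.
Keep rows where qty <= that value.

29 | 2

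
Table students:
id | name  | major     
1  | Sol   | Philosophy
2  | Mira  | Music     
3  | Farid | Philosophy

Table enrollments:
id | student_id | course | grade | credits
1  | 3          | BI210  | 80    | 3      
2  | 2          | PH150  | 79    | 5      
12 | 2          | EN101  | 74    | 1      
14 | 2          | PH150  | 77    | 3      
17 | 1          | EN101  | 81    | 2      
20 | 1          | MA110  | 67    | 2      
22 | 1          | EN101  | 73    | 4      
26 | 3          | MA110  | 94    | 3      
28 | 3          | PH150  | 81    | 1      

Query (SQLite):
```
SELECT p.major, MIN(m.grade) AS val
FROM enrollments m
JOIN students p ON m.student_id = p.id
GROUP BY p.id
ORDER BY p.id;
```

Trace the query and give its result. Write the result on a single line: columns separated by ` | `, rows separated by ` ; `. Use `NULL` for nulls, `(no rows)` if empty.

Philosophy | 67 ; Music | 74 ; Philosophy | 80

Join each enrollments row to its students via student_id.
Group joined rows by students.id; compute MIN(m.grade) per group.
  1: ids {17, 20, 22} → MIN(m.grade)=67
  2: ids {2, 12, 14} → MIN(m.grade)=74
  3: ids {1, 26, 28} → MIN(m.grade)=80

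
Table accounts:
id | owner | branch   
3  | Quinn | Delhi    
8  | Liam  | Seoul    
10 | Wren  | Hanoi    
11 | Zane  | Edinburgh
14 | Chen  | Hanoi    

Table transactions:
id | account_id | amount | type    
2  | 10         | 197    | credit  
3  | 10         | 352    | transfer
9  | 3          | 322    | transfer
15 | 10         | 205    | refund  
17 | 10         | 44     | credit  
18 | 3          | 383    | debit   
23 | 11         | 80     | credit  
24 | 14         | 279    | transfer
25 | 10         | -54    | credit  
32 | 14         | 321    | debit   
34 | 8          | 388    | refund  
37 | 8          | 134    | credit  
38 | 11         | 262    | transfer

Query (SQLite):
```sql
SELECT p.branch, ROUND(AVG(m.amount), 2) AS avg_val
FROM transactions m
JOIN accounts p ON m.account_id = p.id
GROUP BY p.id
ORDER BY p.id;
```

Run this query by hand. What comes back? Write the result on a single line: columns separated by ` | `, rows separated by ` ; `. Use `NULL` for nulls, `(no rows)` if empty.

Join each transactions row to its accounts via account_id.
Group joined rows by accounts.id; compute ROUND(AVG(m.amount), 2) per group.
  3: ids {9, 18} → ROUND(AVG(m.amount), 2)=352.5
  8: ids {34, 37} → ROUND(AVG(m.amount), 2)=261
  10: ids {2, 3, 15, 17, 25} → ROUND(AVG(m.amount), 2)=148.8
  11: ids {23, 38} → ROUND(AVG(m.amount), 2)=171
  14: ids {24, 32} → ROUND(AVG(m.amount), 2)=300

Delhi | 352.5 ; Seoul | 261 ; Hanoi | 148.8 ; Edinburgh | 171 ; Hanoi | 300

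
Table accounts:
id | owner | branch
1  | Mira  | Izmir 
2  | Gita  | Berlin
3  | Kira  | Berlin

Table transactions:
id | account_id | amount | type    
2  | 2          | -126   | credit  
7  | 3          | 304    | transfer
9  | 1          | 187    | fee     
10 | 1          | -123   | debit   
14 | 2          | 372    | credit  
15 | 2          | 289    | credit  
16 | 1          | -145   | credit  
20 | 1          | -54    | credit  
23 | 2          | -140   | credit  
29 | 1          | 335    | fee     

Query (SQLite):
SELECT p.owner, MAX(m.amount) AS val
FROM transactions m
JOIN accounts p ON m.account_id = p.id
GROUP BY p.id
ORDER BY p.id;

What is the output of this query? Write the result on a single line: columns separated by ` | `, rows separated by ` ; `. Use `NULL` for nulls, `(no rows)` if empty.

Mira | 335 ; Gita | 372 ; Kira | 304

Join each transactions row to its accounts via account_id.
Group joined rows by accounts.id; compute MAX(m.amount) per group.
  1: ids {9, 10, 16, 20, 29} → MAX(m.amount)=335
  2: ids {2, 14, 15, 23} → MAX(m.amount)=372
  3: ids {7} → MAX(m.amount)=304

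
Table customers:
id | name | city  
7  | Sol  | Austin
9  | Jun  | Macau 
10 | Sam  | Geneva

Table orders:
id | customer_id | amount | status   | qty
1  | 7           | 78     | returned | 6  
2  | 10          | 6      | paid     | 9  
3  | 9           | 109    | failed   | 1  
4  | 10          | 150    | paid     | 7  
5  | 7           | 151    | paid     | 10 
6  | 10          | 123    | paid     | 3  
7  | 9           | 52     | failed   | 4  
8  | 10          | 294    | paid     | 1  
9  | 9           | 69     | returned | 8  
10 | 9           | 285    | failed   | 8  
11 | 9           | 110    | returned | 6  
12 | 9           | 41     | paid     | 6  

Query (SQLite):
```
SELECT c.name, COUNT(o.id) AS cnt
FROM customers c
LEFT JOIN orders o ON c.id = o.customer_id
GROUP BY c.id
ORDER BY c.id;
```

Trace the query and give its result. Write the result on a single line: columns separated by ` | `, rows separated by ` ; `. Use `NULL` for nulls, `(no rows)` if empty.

Sol | 2 ; Jun | 6 ; Sam | 4

LEFT JOIN keeps every customers row; unmatched ones get NULL for orders columns.
Group by customers.id and compute COUNT(o.id). COUNT(col) of an all-NULL group is 0.
  7: ids {1, 5} → COUNT(o.id)=2
  9: ids {3, 7, 9, 10, 11, 12} → COUNT(o.id)=6
  10: ids {2, 4, 6, 8} → COUNT(o.id)=4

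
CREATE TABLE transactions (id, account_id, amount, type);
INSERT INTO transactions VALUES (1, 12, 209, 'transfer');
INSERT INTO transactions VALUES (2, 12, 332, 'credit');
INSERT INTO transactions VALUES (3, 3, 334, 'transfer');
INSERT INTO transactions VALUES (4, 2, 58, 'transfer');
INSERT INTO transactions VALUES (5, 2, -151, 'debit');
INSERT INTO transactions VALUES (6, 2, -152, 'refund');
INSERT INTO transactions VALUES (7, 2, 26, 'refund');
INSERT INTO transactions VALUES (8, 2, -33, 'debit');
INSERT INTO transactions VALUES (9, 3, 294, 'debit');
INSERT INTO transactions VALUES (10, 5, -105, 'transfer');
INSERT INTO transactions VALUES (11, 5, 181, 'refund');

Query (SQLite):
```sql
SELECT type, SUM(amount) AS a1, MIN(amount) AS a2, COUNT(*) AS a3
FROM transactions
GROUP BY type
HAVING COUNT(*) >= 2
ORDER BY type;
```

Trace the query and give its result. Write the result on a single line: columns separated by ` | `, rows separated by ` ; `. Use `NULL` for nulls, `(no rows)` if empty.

debit | 110 | -151 | 3 ; refund | 55 | -152 | 3 ; transfer | 496 | -105 | 4

Group transactions by type.
Per group compute: SUM(amount), MIN(amount), COUNT(*).
HAVING: drop groups with fewer than 2 rows.
  credit: ids {2} → SUM(amount)=332, MIN(amount)=332, COUNT(*)=1
  debit: ids {5, 8, 9} → SUM(amount)=110, MIN(amount)=-151, COUNT(*)=3
  refund: ids {6, 7, 11} → SUM(amount)=55, MIN(amount)=-152, COUNT(*)=3
  transfer: ids {1, 3, 4, 10} → SUM(amount)=496, MIN(amount)=-105, COUNT(*)=4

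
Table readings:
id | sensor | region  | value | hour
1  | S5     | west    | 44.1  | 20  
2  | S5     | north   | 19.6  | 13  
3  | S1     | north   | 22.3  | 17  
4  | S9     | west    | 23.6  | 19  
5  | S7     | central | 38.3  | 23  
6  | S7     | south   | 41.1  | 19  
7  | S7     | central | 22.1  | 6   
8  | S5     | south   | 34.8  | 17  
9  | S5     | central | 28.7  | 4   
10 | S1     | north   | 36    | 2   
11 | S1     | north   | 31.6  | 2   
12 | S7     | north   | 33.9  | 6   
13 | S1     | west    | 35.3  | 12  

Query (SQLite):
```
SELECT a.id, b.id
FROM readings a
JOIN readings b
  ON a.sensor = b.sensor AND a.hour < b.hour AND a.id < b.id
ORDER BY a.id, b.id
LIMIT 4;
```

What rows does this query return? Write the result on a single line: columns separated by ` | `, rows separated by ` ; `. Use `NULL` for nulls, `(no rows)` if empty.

Pairs (a,b) with same sensor, a.hour < b.hour, a.id < b.id.
sensor groups: S1:{3,10,11,13} S5:{1,2,8,9} S7:{5,6,7,12} S9:{4}
Ordered by (a.id, b.id); first 4.

2 | 8 ; 10 | 13 ; 11 | 13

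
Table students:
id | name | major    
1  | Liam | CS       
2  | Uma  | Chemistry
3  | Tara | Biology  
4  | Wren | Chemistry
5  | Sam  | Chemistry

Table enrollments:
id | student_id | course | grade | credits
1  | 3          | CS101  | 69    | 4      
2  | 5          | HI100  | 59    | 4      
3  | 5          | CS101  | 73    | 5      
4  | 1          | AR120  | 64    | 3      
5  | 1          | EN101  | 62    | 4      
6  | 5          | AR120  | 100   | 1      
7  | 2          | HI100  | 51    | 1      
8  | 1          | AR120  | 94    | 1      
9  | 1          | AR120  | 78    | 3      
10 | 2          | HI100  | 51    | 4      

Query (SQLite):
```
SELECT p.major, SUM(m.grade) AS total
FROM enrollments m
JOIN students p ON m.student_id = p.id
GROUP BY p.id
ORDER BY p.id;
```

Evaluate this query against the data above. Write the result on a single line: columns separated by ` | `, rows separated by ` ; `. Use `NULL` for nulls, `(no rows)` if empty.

CS | 298 ; Chemistry | 102 ; Biology | 69 ; Chemistry | 232

Join each enrollments row to its students via student_id.
Group joined rows by students.id; compute SUM(m.grade) per group.
  1: ids {4, 5, 8, 9} → SUM(m.grade)=298
  2: ids {7, 10} → SUM(m.grade)=102
  3: ids {1} → SUM(m.grade)=69
  5: ids {2, 3, 6} → SUM(m.grade)=232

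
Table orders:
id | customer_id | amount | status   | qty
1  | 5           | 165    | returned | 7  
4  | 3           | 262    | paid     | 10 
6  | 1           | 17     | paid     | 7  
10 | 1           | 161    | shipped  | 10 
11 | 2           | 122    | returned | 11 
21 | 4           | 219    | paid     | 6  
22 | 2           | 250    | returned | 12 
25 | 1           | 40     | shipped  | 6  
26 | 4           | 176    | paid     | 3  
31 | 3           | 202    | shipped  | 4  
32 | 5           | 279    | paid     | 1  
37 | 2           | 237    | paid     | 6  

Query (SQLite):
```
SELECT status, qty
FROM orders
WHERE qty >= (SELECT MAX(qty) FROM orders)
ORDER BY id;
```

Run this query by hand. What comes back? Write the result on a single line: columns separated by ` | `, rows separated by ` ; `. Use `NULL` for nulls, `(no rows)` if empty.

Scalar subquery: MAX(qty) over all orders rows = 12.
Keep rows where qty >= that value.

returned | 12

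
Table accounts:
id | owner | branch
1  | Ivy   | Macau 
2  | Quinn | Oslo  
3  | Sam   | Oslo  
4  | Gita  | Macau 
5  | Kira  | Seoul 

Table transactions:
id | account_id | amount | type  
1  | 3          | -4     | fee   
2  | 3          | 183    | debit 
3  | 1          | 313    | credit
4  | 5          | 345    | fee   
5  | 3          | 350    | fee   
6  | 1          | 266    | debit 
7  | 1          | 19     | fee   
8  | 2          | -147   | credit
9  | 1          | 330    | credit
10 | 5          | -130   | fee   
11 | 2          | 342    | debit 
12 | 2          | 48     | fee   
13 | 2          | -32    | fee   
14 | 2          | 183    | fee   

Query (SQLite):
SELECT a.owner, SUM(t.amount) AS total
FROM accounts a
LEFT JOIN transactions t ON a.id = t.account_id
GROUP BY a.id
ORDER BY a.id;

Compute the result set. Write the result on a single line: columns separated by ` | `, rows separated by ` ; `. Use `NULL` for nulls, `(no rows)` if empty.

Ivy | 928 ; Quinn | 394 ; Sam | 529 ; Gita | NULL ; Kira | 215

LEFT JOIN keeps every accounts row; unmatched ones get NULL for transactions columns.
Group by accounts.id and compute SUM(t.amount). SUM over an all-NULL group is NULL.
  1: ids {3, 6, 7, 9} → SUM(t.amount)=928
  2: ids {8, 11, 12, 13, 14} → SUM(t.amount)=394
  3: ids {1, 2, 5} → SUM(t.amount)=529
  4: ids {—} → SUM(t.amount)=NULL
  5: ids {4, 10} → SUM(t.amount)=215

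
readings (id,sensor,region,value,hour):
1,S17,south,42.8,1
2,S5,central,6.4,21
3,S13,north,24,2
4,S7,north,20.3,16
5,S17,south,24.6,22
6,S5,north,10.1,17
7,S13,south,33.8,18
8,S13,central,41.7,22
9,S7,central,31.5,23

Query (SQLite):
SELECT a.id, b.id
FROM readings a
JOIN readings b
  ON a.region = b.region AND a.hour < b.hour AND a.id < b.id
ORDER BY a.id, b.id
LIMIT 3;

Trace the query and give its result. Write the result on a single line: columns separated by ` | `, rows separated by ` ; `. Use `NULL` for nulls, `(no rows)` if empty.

1 | 5 ; 1 | 7 ; 2 | 8

Pairs (a,b) with same region, a.hour < b.hour, a.id < b.id.
region groups: central:{2,8,9} north:{3,4,6} south:{1,5,7}
Ordered by (a.id, b.id); first 3.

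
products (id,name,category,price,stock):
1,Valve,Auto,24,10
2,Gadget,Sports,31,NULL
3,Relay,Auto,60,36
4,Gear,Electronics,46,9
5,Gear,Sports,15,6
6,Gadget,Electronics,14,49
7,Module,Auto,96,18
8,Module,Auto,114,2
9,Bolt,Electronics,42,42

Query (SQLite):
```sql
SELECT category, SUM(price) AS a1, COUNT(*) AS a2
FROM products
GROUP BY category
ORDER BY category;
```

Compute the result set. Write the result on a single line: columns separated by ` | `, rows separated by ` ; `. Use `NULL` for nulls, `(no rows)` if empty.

Group products by category.
Per group compute: SUM(price), COUNT(*).
  Auto: ids {1, 3, 7, 8} → SUM(price)=294, COUNT(*)=4
  Electronics: ids {4, 6, 9} → SUM(price)=102, COUNT(*)=3
  Sports: ids {2, 5} → SUM(price)=46, COUNT(*)=2

Auto | 294 | 4 ; Electronics | 102 | 3 ; Sports | 46 | 2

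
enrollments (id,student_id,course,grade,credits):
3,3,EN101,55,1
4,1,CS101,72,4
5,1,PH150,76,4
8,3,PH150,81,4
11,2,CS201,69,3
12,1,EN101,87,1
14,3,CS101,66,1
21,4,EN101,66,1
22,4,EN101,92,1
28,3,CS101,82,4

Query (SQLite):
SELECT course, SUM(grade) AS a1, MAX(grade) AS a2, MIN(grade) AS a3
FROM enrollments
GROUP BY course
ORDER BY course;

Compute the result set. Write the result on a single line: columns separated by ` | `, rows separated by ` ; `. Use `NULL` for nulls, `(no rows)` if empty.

Group enrollments by course.
Per group compute: SUM(grade), MAX(grade), MIN(grade).
  CS101: ids {4, 14, 28} → SUM(grade)=220, MAX(grade)=82, MIN(grade)=66
  CS201: ids {11} → SUM(grade)=69, MAX(grade)=69, MIN(grade)=69
  EN101: ids {3, 12, 21, 22} → SUM(grade)=300, MAX(grade)=92, MIN(grade)=55
  PH150: ids {5, 8} → SUM(grade)=157, MAX(grade)=81, MIN(grade)=76

CS101 | 220 | 82 | 66 ; CS201 | 69 | 69 | 69 ; EN101 | 300 | 92 | 55 ; PH150 | 157 | 81 | 76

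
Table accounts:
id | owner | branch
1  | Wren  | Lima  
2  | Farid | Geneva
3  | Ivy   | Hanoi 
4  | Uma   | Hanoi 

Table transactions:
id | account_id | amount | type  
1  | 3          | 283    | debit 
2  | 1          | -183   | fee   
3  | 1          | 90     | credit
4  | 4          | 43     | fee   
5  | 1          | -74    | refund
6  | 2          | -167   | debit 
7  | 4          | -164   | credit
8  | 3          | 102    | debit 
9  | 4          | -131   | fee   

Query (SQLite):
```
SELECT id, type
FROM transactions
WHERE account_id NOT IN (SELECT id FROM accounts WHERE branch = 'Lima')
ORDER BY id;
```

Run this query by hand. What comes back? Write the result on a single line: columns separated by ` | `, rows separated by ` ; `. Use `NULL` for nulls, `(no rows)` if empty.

Inner query: accounts.id where branch = 'Lima'.
Outer: keep transactions rows whose account_id is not in that set.
Inner query → {1}

1 | debit ; 4 | fee ; 6 | debit ; 7 | credit ; 8 | debit ; 9 | fee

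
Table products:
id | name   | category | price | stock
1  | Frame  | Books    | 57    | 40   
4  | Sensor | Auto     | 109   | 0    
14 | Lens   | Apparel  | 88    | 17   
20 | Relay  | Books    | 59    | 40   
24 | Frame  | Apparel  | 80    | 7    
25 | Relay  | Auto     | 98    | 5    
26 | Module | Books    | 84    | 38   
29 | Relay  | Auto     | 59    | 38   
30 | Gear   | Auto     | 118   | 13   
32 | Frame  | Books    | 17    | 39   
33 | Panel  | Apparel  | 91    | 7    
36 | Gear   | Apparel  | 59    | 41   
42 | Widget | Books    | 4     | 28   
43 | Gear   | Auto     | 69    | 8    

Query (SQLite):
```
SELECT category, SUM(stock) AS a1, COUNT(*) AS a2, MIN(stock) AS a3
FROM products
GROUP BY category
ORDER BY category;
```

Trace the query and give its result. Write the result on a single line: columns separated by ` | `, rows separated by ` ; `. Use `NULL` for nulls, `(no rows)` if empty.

Apparel | 72 | 4 | 7 ; Auto | 64 | 5 | 0 ; Books | 185 | 5 | 28

Group products by category.
Per group compute: SUM(stock), COUNT(*), MIN(stock).
  Apparel: ids {14, 24, 33, 36} → SUM(stock)=72, COUNT(*)=4, MIN(stock)=7
  Auto: ids {4, 25, 29, 30, 43} → SUM(stock)=64, COUNT(*)=5, MIN(stock)=0
  Books: ids {1, 20, 26, 32, 42} → SUM(stock)=185, COUNT(*)=5, MIN(stock)=28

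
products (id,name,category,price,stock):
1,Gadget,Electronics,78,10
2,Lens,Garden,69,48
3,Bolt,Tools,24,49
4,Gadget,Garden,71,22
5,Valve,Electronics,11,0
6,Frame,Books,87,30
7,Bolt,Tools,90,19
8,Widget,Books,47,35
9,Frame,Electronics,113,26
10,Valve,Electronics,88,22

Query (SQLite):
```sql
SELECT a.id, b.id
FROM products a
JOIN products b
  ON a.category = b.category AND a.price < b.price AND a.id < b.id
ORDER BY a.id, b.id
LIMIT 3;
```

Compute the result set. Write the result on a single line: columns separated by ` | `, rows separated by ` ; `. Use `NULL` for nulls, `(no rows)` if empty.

Pairs (a,b) with same category, a.price < b.price, a.id < b.id.
category groups: Books:{6,8} Electronics:{1,5,9,10} Garden:{2,4} Tools:{3,7}
Ordered by (a.id, b.id); first 3.

1 | 9 ; 1 | 10 ; 2 | 4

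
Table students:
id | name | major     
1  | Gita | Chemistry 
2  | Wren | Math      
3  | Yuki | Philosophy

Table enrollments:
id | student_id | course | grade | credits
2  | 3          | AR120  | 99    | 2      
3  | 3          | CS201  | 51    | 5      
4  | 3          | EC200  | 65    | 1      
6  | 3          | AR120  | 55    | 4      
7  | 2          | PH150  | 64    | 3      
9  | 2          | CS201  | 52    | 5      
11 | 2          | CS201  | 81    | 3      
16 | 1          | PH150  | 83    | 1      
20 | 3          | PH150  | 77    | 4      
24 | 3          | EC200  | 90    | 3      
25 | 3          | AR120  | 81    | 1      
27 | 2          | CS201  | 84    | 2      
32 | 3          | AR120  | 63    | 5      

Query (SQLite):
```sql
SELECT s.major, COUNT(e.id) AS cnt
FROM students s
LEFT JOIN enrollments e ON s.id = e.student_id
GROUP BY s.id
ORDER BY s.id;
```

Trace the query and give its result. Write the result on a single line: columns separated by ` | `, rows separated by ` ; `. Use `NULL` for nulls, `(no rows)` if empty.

Chemistry | 1 ; Math | 4 ; Philosophy | 8

LEFT JOIN keeps every students row; unmatched ones get NULL for enrollments columns.
Group by students.id and compute COUNT(e.id). COUNT(col) of an all-NULL group is 0.
  1: ids {16} → COUNT(e.id)=1
  2: ids {7, 9, 11, 27} → COUNT(e.id)=4
  3: ids {2, 3, 4, 6, 20, 24, 25, 32} → COUNT(e.id)=8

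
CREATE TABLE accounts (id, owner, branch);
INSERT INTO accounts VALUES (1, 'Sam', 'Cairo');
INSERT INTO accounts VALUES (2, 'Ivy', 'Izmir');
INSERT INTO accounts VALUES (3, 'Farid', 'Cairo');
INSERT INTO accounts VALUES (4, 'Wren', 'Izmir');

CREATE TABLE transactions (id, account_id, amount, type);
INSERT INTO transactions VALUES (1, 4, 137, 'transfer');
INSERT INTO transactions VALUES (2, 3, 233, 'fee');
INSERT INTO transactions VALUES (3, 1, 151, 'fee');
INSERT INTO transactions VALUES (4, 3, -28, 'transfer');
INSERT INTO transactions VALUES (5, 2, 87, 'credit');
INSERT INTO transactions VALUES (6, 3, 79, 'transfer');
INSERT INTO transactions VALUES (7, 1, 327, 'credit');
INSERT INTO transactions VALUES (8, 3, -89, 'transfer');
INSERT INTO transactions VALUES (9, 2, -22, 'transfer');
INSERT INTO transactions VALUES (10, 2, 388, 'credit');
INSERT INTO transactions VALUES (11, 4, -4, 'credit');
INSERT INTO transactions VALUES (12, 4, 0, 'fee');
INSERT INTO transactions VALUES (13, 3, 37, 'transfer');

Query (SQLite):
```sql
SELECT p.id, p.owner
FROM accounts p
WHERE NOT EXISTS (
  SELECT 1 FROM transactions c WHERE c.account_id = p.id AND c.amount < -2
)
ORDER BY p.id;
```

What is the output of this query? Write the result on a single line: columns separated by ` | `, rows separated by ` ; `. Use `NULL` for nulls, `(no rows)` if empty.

1 | Sam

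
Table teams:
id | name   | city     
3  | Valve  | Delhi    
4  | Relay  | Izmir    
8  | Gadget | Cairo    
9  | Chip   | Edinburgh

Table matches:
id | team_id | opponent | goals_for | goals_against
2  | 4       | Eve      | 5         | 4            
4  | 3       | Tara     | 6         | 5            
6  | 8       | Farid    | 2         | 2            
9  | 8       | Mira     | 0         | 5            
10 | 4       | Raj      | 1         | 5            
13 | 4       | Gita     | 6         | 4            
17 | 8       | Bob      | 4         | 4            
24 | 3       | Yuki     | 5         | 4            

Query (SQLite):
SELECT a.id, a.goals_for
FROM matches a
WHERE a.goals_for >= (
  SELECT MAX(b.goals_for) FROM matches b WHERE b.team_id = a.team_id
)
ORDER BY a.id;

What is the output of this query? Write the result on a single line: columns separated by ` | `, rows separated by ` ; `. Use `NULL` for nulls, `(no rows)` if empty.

4 | 6 ; 13 | 6 ; 17 | 4

For each matches row a, compute MAX(goals_for) over rows sharing a.team_id.
Keep row a if a.goals_for >= that per-group MAX.
  team_id=3: MAX(goals_for) = 6
  team_id=4: MAX(goals_for) = 6
  team_id=8: MAX(goals_for) = 4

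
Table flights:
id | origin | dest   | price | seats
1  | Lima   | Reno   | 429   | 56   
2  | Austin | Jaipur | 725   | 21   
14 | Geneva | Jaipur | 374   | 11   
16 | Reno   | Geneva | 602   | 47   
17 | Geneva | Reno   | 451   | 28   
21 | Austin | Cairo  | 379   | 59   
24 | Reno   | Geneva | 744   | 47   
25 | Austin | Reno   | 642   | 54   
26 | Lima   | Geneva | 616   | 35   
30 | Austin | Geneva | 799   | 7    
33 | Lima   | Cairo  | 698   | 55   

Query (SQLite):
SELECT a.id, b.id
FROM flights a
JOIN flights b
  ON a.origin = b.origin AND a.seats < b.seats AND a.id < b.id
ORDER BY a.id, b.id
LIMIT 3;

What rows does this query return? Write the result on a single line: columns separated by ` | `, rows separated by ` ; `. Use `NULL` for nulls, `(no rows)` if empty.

2 | 21 ; 2 | 25 ; 14 | 17

Pairs (a,b) with same origin, a.seats < b.seats, a.id < b.id.
origin groups: Austin:{2,21,25,30} Geneva:{14,17} Lima:{1,26,33} Reno:{16,24}
Ordered by (a.id, b.id); first 3.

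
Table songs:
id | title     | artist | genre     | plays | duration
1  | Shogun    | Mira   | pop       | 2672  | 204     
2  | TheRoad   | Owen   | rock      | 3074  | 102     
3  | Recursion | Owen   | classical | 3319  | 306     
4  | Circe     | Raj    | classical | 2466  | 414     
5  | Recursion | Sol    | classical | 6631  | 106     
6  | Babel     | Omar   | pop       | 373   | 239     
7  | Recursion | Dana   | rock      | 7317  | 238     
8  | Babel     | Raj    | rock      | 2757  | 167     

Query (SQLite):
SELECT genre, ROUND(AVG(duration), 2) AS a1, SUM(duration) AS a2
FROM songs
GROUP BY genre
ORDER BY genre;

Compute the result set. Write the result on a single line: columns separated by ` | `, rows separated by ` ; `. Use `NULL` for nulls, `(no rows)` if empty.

Group songs by genre.
Per group compute: ROUND(AVG(duration), 2), SUM(duration).
  classical: ids {3, 4, 5} → ROUND(AVG(duration), 2)=275.33, SUM(duration)=826
  pop: ids {1, 6} → ROUND(AVG(duration), 2)=221.5, SUM(duration)=443
  rock: ids {2, 7, 8} → ROUND(AVG(duration), 2)=169, SUM(duration)=507

classical | 275.33 | 826 ; pop | 221.5 | 443 ; rock | 169 | 507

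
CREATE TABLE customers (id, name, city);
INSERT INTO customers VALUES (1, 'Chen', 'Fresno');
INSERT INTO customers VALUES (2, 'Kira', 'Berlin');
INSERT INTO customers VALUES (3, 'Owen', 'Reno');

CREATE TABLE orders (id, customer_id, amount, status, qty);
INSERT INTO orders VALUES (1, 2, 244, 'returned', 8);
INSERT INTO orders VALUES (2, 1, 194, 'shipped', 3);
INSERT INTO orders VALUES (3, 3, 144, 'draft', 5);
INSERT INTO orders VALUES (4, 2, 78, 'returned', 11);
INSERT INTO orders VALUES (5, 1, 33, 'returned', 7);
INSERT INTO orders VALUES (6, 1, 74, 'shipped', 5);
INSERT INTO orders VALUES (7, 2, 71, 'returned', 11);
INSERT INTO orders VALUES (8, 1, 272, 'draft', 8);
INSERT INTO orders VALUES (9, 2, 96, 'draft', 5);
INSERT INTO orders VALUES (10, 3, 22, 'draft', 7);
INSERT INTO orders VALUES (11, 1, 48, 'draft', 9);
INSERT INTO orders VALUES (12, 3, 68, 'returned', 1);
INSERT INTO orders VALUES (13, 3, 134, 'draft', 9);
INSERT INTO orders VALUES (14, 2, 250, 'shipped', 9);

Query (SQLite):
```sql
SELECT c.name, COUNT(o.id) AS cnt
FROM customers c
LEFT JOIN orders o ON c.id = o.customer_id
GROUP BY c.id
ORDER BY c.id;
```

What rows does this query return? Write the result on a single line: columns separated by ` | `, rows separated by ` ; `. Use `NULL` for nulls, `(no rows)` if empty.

LEFT JOIN keeps every customers row; unmatched ones get NULL for orders columns.
Group by customers.id and compute COUNT(o.id). COUNT(col) of an all-NULL group is 0.
  1: ids {2, 5, 6, 8, 11} → COUNT(o.id)=5
  2: ids {1, 4, 7, 9, 14} → COUNT(o.id)=5
  3: ids {3, 10, 12, 13} → COUNT(o.id)=4

Chen | 5 ; Kira | 5 ; Owen | 4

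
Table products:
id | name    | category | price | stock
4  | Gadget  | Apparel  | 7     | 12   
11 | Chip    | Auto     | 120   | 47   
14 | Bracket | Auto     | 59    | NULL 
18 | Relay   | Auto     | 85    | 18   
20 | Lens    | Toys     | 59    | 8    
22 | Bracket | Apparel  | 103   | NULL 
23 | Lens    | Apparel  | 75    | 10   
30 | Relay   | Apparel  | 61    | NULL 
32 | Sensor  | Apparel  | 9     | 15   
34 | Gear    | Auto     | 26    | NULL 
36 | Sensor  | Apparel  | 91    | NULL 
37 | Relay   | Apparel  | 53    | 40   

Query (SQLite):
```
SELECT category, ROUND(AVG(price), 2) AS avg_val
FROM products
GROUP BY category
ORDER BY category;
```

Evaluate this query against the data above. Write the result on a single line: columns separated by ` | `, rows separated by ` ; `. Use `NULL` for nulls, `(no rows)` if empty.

Partition products by category; compute ROUND(AVG(price), 2) within each group.
  Apparel: ids {4, 22, 23, 30, 32, 36, 37} → ROUND(AVG(price), 2)=57
  Auto: ids {11, 14, 18, 34} → ROUND(AVG(price), 2)=72.5
  Toys: ids {20} → ROUND(AVG(price), 2)=59

Apparel | 57 ; Auto | 72.5 ; Toys | 59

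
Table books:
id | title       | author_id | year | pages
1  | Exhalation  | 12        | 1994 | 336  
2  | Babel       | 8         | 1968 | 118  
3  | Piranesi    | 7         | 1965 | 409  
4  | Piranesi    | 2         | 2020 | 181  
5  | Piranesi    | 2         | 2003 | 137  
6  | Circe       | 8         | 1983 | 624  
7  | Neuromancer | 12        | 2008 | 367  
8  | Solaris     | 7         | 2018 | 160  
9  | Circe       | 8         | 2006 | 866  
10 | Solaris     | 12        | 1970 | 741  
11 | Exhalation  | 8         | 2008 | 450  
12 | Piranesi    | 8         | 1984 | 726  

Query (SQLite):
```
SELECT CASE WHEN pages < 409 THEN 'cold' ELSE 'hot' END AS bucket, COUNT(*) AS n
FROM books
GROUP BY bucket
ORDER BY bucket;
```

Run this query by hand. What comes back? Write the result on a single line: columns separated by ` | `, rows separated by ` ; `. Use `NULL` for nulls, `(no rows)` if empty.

Bucket rows by pages < 409 → 'cold' else 'hot'; count each bucket.

cold | 6 ; hot | 6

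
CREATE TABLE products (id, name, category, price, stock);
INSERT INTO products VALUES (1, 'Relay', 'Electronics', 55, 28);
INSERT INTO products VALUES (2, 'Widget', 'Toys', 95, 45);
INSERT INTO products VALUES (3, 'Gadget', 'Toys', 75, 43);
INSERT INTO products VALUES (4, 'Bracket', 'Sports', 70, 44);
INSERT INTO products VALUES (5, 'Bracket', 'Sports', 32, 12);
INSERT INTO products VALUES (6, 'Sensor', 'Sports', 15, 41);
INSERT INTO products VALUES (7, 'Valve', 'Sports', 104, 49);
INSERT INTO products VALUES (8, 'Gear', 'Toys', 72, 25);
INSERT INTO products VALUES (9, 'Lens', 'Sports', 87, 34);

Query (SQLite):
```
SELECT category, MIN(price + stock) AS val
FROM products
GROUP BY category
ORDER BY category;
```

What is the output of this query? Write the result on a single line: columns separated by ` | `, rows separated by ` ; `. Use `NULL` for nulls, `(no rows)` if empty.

Electronics | 83 ; Sports | 44 ; Toys | 97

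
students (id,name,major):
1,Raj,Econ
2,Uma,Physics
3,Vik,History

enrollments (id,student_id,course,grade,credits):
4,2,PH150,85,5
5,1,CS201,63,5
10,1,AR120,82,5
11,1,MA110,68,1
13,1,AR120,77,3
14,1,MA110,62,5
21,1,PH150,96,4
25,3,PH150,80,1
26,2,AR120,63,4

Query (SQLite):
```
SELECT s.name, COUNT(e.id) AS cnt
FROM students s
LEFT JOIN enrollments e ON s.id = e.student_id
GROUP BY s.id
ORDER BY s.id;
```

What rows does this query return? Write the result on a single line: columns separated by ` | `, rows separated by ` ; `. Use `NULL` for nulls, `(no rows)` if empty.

Raj | 6 ; Uma | 2 ; Vik | 1

LEFT JOIN keeps every students row; unmatched ones get NULL for enrollments columns.
Group by students.id and compute COUNT(e.id). COUNT(col) of an all-NULL group is 0.
  1: ids {5, 10, 11, 13, 14, 21} → COUNT(e.id)=6
  2: ids {4, 26} → COUNT(e.id)=2
  3: ids {25} → COUNT(e.id)=1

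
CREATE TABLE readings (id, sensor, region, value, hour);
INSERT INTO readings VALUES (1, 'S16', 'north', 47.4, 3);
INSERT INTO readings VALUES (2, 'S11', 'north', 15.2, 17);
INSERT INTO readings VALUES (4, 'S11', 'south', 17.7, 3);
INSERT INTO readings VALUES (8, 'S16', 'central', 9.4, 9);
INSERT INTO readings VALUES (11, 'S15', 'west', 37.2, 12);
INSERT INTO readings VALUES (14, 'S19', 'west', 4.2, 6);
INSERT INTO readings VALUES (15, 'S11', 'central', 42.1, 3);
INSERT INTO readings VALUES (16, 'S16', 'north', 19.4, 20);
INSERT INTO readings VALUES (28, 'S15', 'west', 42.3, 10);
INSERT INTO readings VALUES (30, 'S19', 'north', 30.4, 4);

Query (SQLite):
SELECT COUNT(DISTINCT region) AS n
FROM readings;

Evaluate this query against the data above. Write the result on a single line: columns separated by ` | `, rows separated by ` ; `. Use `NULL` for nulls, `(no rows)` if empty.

Count distinct non-NULL region values.

4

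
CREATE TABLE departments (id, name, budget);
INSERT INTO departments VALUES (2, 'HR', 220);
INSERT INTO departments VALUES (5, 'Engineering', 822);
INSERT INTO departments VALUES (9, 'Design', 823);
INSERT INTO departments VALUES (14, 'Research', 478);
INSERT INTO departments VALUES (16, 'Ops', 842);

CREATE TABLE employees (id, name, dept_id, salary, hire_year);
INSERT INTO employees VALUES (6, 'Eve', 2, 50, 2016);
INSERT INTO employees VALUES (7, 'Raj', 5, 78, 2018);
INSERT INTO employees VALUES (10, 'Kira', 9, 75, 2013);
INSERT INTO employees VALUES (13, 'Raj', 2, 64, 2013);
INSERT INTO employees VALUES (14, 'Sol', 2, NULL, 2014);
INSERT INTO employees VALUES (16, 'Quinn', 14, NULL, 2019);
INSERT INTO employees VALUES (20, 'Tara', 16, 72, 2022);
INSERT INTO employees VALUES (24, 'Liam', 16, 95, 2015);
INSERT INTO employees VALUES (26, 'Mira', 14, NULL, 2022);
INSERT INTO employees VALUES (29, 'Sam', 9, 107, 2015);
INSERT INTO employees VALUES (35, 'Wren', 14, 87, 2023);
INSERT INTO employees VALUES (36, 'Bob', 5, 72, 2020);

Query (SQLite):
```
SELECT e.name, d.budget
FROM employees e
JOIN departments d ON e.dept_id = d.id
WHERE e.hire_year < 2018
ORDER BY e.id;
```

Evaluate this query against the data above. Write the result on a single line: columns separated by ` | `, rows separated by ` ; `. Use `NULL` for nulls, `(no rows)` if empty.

Eve | 220 ; Kira | 823 ; Raj | 220 ; Sol | 220 ; Liam | 842 ; Sam | 823

Each employees row matches the departments row where dept_id = departments.id.
Then keep rows with e.hire_year < 2018.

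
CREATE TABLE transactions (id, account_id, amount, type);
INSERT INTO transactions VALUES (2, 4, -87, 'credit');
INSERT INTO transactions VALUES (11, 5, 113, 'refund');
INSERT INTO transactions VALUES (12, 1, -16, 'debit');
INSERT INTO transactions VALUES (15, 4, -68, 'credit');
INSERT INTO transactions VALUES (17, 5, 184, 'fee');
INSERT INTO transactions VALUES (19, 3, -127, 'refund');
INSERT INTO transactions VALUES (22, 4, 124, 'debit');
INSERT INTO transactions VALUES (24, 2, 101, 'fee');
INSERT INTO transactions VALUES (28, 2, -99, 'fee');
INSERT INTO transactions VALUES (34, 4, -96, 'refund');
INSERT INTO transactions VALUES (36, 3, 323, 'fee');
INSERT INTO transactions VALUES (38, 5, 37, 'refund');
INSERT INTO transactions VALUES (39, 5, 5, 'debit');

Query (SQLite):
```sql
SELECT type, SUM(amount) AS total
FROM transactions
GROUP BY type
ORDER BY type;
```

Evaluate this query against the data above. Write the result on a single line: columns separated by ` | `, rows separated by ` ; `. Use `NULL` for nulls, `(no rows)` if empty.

Partition transactions by type; compute SUM(amount) within each group.
  credit: ids {2, 15} → SUM(amount)=-155
  debit: ids {12, 22, 39} → SUM(amount)=113
  fee: ids {17, 24, 28, 36} → SUM(amount)=509
  refund: ids {11, 19, 34, 38} → SUM(amount)=-73

credit | -155 ; debit | 113 ; fee | 509 ; refund | -73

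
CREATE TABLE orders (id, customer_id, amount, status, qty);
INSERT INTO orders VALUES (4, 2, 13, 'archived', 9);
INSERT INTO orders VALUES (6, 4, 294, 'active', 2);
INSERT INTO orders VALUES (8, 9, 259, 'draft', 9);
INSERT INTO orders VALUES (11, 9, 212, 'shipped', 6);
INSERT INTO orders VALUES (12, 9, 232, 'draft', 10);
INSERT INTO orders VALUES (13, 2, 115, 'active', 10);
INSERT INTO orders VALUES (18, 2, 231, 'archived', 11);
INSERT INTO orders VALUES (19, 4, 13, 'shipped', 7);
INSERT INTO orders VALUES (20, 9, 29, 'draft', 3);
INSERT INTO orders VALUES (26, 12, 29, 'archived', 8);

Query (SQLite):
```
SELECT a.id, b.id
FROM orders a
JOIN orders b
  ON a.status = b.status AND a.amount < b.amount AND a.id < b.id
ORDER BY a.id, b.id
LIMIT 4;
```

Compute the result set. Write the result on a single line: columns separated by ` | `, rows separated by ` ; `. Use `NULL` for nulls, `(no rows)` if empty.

Pairs (a,b) with same status, a.amount < b.amount, a.id < b.id.
status groups: active:{6,13} archived:{4,18,26} draft:{8,12,20} shipped:{11,19}
Ordered by (a.id, b.id); first 4.

4 | 18 ; 4 | 26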